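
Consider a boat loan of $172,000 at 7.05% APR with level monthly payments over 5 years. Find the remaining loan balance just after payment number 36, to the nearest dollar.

$76,121

With monthly rate i = 7.05%/12 = 0.0058750, the balance after k of n payments is P · [(1+i)^n − (1+i)^k] / [(1+i)^n − 1].
(1+0.0058750)^60 = 1.42115308 and (1+0.0058750)^36 = 1.23476558, so the balance is 172,000 × (1.42115308 − 1.23476558) / (1.42115308 − 1) = $76,121.13.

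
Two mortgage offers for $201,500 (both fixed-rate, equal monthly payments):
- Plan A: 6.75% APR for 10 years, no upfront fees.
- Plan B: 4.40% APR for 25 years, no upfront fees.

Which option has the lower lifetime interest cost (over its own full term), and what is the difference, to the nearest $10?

Plan A: monthly rate = 6.75%/12 = 0.0056250; payment = 201,500 × 0.0056250 / (1 − (1+0.0056250)^−120) = $2,313.71.
Total interest on Plan A = 120 × $2,313.71 − $201,500 = $76,145.20.
Plan B: at 4.40% the monthly rate is 0.0036667, so the payment is 201,500 × 0.0036667 / (1 − 1.0036667^−300) = $1,108.60.
Total interest on Plan B = 300 × $1,108.60 − $201,500 = $131,080.00.
Plan A is lower by $54,934.80.

Plan A by $54,930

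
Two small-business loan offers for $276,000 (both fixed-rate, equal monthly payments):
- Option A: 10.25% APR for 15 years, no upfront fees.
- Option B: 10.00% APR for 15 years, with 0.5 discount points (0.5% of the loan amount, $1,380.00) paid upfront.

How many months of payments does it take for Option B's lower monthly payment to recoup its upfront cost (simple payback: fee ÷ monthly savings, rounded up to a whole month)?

Option A: monthly rate = 10.25%/12 = 0.0085417; payment = 276,000 × 0.0085417 / (1 − (1+0.0085417)^−180) = $3,008.26.
Option B: monthly rate = 10%/12 = 0.0083333; payment = 276,000 × 0.0083333 / (1 − (1+0.0083333)^−180) = $2,965.91.
Monthly savings = $3,008.26 − $2,965.91 = $42.35.
Break-even = $1,380.00 / $42.35 = 32.59 → 33 months.

33 months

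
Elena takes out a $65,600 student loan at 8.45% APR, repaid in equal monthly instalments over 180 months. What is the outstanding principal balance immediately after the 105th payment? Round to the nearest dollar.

With monthly rate i = 8.45%/12 = 0.0070417, the balance after k of n payments is P · [(1+i)^n − (1+i)^k] / [(1+i)^n − 1].
(1+0.0070417)^180 = 3.53621938 and (1+0.0070417)^105 = 2.08920569, so the balance is 65,600 × (3.53621938 − 2.08920569) / (3.53621938 − 1) = $37,427.40.

$37,427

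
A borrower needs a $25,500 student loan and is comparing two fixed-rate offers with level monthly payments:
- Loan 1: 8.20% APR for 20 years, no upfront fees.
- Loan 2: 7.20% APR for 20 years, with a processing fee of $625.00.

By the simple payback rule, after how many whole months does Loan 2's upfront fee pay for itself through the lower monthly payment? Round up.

Loan 1: monthly rate = 8.2%/12 = 0.0068333; payment = 25,500 × 0.0068333 / (1 − (1+0.0068333)^−240) = $216.48.
Loan 2: monthly rate = 7.2%/12 = 0.0060000; payment = 25,500 × 0.0060000 / (1 − (1+0.0060000)^−240) = $200.77.
Monthly savings = $216.48 − $200.77 = $15.71.
Break-even = $625.00 / $15.71 = 39.78 → 40 months.

40 months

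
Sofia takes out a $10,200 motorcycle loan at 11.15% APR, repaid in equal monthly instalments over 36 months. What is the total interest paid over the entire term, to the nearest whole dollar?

Monthly rate = 11.15%/12 = 0.0092917; payment = 10,200 × 0.0092917 / (1 − (1+0.0092917)^−36) = $334.66.
Total paid = 36 × $334.66 = $12,047.76; interest = $12,047.76 − $10,200 = $1,847.76.

$1,848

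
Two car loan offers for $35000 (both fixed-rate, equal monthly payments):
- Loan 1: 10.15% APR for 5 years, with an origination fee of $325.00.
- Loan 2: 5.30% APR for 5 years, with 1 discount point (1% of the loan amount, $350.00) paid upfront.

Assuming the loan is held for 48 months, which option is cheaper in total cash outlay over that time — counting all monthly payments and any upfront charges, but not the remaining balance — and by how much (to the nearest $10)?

Loan 1: at 10.15% the monthly rate is 0.0084583, so the payment is 35,000 × 0.0084583 / (1 − 1.0084583^−60) = $746.23.
Loan 2: at 5.30% the monthly rate is 0.0044167, so the payment is 35,000 × 0.0044167 / (1 − 1.0044167^−60) = $665.31.
Over 48 months: Loan 1 costs 48 × $746.23 + $325.00 = $36,144.04; Loan 2 costs 48 × $665.31 + $350.00 = $32,284.88.
Loan 2 is cheaper by $36,144.04 − $32,284.88 = $3,859.16.

Loan 2 by $3,860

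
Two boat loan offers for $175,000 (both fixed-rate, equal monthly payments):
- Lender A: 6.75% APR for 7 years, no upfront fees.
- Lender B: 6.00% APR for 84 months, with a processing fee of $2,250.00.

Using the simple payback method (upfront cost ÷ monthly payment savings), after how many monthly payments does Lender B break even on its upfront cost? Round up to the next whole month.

36 months

Lender A: monthly rate = 6.75%/12 = 0.0056250; payment = 175,000 × 0.0056250 / (1 − (1+0.0056250)^−84) = $2,619.88.
Lender B: at 6.00% the monthly rate is 0.0050000, so the payment is 175,000 × 0.0050000 / (1 − 1.0050000^−84) = $2,556.50.
Monthly savings = $2,619.88 − $2,556.50 = $63.38.
Break-even = $2,250.00 / $63.38 = 35.50 → 36 months.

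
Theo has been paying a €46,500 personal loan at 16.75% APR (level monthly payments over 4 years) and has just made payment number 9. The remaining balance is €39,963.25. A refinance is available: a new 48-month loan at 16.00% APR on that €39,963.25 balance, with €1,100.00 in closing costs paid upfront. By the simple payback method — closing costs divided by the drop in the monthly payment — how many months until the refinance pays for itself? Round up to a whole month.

6 months

Current payment = 46,500 × 16.75%/12 / (1 − (1+0.0139583)^−48) = €1,335.75.
Refinanced payment = 39,963.25 × 0.0133333 / (1 − (1+0.0133333)^−48) = €1,132.57.
Monthly savings = €1,335.75 − €1,132.57 = €203.18.
Break-even = €1,100.00 / €203.18 = 5.41 → 6 months.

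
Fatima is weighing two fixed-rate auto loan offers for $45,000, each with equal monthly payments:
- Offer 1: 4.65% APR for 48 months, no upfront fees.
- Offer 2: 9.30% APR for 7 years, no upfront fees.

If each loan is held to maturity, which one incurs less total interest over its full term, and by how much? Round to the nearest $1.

Offer 1 by $11,992

Offer 1: at 4.65% the monthly rate is 0.0038750, so the payment is 45,000 × 0.0038750 / (1 − 1.0038750^−48) = $1,029.20.
Total interest on Offer 1 = 48 × $1,029.20 − $45,000 = $4,401.60.
Offer 2: monthly rate = 9.3%/12 = 0.0077500; payment = 45,000 × 0.0077500 / (1 − (1+0.0077500)^−84) = $730.88.
Total interest on Offer 2 = 84 × $730.88 − $45,000 = $16,393.92.
Offer 1 is lower by $11,992.32.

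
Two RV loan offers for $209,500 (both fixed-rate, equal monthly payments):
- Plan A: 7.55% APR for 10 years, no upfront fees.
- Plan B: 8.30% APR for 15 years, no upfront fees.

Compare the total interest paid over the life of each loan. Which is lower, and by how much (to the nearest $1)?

Plan A by $67,865

Plan A: at 7.55% the monthly rate is 0.0062917, so the payment is 209,500 × 0.0062917 / (1 − 1.0062917^−120) = $2,492.27.
Total interest on Plan A = 120 × $2,492.27 − $209,500 = $89,572.40.
Plan B: at 8.30% the monthly rate is 0.0069167, so the payment is 209,500 × 0.0069167 / (1 − 1.0069167^−180) = $2,038.54.
Total interest on Plan B = 180 × $2,038.54 − $209,500 = $157,437.20.
Plan A is lower by $67,864.80.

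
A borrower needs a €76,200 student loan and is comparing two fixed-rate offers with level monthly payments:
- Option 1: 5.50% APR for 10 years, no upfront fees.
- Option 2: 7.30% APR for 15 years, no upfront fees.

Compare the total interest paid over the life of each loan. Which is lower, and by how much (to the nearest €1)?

Option 1: monthly rate = 5.5%/12 = 0.0045833; payment = 76,200 × 0.0045833 / (1 − (1+0.0045833)^−120) = €826.97.
Total interest on Option 1 = 120 × €826.97 − €76,200 = €23,036.40.
Option 2: monthly rate = 7.3%/12 = 0.0060833; payment = 76,200 × 0.0060833 / (1 − (1+0.0060833)^−180) = €697.75.
Total interest on Option 2 = 180 × €697.75 − €76,200 = €49,395.00.
Option 1 is lower by €26,358.60.

Option 1 by €26,359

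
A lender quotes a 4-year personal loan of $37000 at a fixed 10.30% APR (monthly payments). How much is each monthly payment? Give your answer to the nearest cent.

Monthly rate = 10.3%/12 = 0.0085833; payment = 37,000 × 0.0085833 / (1 − (1+0.0085833)^−48) = $943.76.

$943.76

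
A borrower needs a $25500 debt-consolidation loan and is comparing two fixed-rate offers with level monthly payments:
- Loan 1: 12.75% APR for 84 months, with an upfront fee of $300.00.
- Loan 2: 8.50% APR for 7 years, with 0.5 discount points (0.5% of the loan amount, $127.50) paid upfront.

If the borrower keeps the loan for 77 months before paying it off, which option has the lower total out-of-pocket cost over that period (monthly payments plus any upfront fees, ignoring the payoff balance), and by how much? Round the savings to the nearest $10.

Loan 2 by $4,530

Loan 1: at 12.75% the monthly rate is 0.0106250, so the payment is 25,500 × 0.0106250 / (1 − 1.0106250^−84) = $460.44.
Loan 2: at 8.50% the monthly rate is 0.0070833, so the payment is 25,500 × 0.0070833 / (1 − 1.0070833^−84) = $403.83.
Over 77 months: Loan 1 costs 77 × $460.44 + $300.00 = $35,753.88; Loan 2 costs 77 × $403.83 + $127.50 = $31,222.41.
Loan 2 is cheaper by $35,753.88 − $31,222.41 = $4,531.47.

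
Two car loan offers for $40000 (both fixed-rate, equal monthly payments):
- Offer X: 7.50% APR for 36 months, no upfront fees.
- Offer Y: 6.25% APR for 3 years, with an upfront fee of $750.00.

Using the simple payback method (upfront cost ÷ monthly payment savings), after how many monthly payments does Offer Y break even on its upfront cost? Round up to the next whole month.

33 months

Offer X: at 7.50% the monthly rate is 0.0062500, so the payment is 40,000 × 0.0062500 / (1 − 1.0062500^−36) = $1,244.25.
Offer Y: at 6.25% the monthly rate is 0.0052083, so the payment is 40,000 × 0.0052083 / (1 − 1.0052083^−36) = $1,221.41.
Monthly savings = $1,244.25 − $1,221.41 = $22.84.
Break-even = $750.00 / $22.84 = 32.84 → 33 months.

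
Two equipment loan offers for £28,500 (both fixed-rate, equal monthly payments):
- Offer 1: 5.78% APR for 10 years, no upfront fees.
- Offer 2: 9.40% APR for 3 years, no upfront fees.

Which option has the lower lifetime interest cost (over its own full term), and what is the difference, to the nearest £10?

Offer 2 by £4,770

Offer 1: at 5.78% the monthly rate is 0.0048167, so the payment is 28,500 × 0.0048167 / (1 − 1.0048167^−120) = £313.27.
Total interest on Offer 1 = 120 × £313.27 − £28,500 = £9,092.40.
Offer 2: at 9.40% the monthly rate is 0.0078333, so the payment is 28,500 × 0.0078333 / (1 − 1.0078333^−36) = £911.61.
Total interest on Offer 2 = 36 × £911.61 − £28,500 = £4,317.96.
Offer 2 is lower by £4,774.44.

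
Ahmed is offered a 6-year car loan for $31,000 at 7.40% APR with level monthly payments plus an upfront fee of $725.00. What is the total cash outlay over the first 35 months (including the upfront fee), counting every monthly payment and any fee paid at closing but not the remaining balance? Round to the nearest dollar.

At 7.40% the monthly rate is 0.0061667, so the payment is 31,000 × 0.0061667 / (1 − 1.0061667^−72) = $534.49.
Total outlay = 35 × $534.49 + $725.00 = $19,432.15.

$19,432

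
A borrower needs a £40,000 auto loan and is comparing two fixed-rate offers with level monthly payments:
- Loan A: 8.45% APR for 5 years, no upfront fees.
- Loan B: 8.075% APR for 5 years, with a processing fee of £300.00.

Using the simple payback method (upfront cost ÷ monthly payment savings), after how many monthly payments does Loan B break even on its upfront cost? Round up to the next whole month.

42 months

Loan A: at 8.45% the monthly rate is 0.0070417, so the payment is 40,000 × 0.0070417 / (1 − 1.0070417^−60) = £819.70.
Loan B: monthly rate = 8.075%/12 = 0.0067292; payment = 40,000 × 0.0067292 / (1 − (1+0.0067292)^−60) = £812.49.
Monthly savings = £819.70 − £812.49 = £7.21.
Break-even = £300.00 / £7.21 = 41.61 → 42 months.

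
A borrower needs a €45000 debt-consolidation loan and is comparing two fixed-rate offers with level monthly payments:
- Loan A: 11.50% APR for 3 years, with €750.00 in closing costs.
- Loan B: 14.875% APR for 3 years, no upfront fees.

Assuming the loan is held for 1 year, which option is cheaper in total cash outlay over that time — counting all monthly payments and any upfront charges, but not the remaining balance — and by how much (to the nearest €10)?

Loan A: monthly rate = 11.5%/12 = 0.0095833; payment = 45,000 × 0.0095833 / (1 − (1+0.0095833)^−36) = €1,483.92.
Loan B: monthly rate = 14.875%/12 = 0.0123958; payment = 45,000 × 0.0123958 / (1 − (1+0.0123958)^−36) = €1,557.19.
Over 12 months: Loan A costs 12 × €1,483.92 + €750.00 = €18,557.04; Loan B costs 12 × €1,557.19 = €18,686.28.
Loan A is cheaper by €18,686.28 − €18,557.04 = €129.24.

Loan A by €130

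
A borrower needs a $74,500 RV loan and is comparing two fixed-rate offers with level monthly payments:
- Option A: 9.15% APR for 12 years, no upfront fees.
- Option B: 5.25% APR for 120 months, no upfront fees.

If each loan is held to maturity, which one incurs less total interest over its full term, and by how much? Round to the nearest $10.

Option A: at 9.15% the monthly rate is 0.0076250, so the payment is 74,500 × 0.0076250 / (1 − 1.0076250^−144) = $854.14.
Total interest on Option A = 144 × $854.14 − $74,500 = $48,496.16.
Option B: monthly rate = 5.25%/12 = 0.0043750; payment = 74,500 × 0.0043750 / (1 − (1+0.0043750)^−120) = $799.32.
Total interest on Option B = 120 × $799.32 − $74,500 = $21,418.40.
Option B is lower by $27,077.76.

Option B by $27,080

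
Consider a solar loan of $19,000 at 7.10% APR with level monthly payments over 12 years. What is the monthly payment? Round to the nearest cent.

At 7.10% the monthly rate is 0.0059167, so the payment is 19,000 × 0.0059167 / (1 − 1.0059167^−144) = $196.41.

$196.41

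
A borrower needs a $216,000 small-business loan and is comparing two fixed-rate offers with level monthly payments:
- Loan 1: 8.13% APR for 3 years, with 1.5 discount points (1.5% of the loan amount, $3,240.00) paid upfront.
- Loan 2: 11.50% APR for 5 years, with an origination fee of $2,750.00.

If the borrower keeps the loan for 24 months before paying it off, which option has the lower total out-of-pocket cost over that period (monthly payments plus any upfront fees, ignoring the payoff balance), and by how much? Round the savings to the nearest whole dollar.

Loan 1: at 8.13% the monthly rate is 0.0067750, so the payment is 216,000 × 0.0067750 / (1 − 1.0067750^−36) = $6,781.62.
Loan 2: monthly rate = 11.5%/12 = 0.0095833; payment = 216,000 × 0.0095833 / (1 − (1+0.0095833)^−60) = $4,750.40.
Over 24 months: Loan 1 costs 24 × $6,781.62 + $3,240.00 = $165,998.88; Loan 2 costs 24 × $4,750.40 + $2,750.00 = $116,759.60.
Loan 2 is cheaper by $165,998.88 − $116,759.60 = $49,239.28.

Loan 2 by $49,239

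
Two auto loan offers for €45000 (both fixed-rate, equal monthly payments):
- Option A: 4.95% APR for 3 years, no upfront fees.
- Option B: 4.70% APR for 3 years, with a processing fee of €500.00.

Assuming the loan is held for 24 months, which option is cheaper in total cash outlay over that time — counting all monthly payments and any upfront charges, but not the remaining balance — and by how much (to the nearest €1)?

Option A: at 4.95% the monthly rate is 0.0041250, so the payment is 45,000 × 0.0041250 / (1 − 1.0041250^−36) = €1,347.68.
Option B: at 4.70% the monthly rate is 0.0039167, so the payment is 45,000 × 0.0039167 / (1 − 1.0039167^−36) = €1,342.64.
Over 24 months: Option A costs 24 × €1,347.68 = €32,344.32; Option B costs 24 × €1,342.64 + €500.00 = €32,723.36.
Option A is cheaper by €32,723.36 − €32,344.32 = €379.04.

Option A by €379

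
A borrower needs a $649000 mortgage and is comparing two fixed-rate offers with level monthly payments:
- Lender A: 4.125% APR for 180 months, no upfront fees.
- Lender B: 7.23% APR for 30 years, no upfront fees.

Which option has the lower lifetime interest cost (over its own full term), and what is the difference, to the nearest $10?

Lender A: at 4.125% the monthly rate is 0.0034375, so the payment is 649,000 × 0.0034375 / (1 − 1.0034375^−180) = $4,841.33.
Total interest on Lender A = 180 × $4,841.33 − $649,000 = $222,439.40.
Lender B: monthly rate = 7.23%/12 = 0.0060250; payment = 649,000 × 0.0060250 / (1 − (1+0.0060250)^−360) = $4,418.52.
Total interest on Lender B = 360 × $4,418.52 − $649,000 = $941,667.20.
Lender A is lower by $719,227.80.

Lender A by $719,230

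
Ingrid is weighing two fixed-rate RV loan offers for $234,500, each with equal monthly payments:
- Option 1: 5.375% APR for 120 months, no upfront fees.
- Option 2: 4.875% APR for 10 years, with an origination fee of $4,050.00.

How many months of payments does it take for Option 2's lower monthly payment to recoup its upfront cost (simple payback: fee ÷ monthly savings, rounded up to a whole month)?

Option 1: at 5.375% the monthly rate is 0.0044792, so the payment is 234,500 × 0.0044792 / (1 − 1.0044792^−120) = $2,530.44.
Option 2: at 4.875% the monthly rate is 0.0040625, so the payment is 234,500 × 0.0040625 / (1 − 1.0040625^−120) = $2,472.93.
Monthly savings = $2,530.44 − $2,472.93 = $57.51.
Break-even = $4,050.00 / $57.51 = 70.42 → 71 months.

71 months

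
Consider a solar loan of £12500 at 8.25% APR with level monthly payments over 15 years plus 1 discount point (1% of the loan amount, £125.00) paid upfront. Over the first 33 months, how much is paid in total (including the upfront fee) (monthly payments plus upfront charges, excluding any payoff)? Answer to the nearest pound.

£4,127

At 8.25% the monthly rate is 0.0068750, so the payment is 12,500 × 0.0068750 / (1 − 1.0068750^−180) = £121.27.
Total outlay = 33 × £121.27 + £125.00 = £4,126.91.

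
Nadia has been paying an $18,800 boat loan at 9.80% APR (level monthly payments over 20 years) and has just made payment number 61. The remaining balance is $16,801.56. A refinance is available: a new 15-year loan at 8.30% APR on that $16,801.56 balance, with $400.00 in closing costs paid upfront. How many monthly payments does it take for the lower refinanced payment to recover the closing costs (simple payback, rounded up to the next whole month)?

Current payment = 18,800 × 9.8%/12 / (1 − (1+0.0081667)^−240) = $178.94.
Refinanced payment = 16,801.56 × 0.0069167 / (1 − (1+0.0069167)^−180) = $163.49.
Monthly savings = $178.94 − $163.49 = $15.45.
Break-even = $400.00 / $15.45 = 25.89 → 26 months.

26 months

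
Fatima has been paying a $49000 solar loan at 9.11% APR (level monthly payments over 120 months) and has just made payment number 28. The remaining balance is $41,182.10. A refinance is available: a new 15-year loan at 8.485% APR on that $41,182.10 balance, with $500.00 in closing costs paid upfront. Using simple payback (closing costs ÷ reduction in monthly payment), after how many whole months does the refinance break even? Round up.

3 months

Current payment = 49,000 × 9.11%/12 / (1 − (1+0.0075917)^−120) = $623.63.
Refinanced payment = 41,182.10 × 0.0070708 / (1 − (1+0.0070708)^−180) = $405.17.
Monthly savings = $623.63 − $405.17 = $218.46.
Break-even = $500.00 / $218.46 = 2.29 → 3 months.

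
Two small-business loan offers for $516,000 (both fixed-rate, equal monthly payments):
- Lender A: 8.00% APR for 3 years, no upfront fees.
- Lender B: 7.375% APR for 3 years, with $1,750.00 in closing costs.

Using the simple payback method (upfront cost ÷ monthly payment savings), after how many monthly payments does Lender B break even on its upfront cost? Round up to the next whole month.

Lender A: monthly rate = 8%/12 = 0.0066667; payment = 516,000 × 0.0066667 / (1 − (1+0.0066667)^−36) = $16,169.56.
Lender B: monthly rate = 7.375%/12 = 0.0061458; payment = 516,000 × 0.0061458 / (1 − (1+0.0061458)^−36) = $16,021.20.
Monthly savings = $16,169.56 − $16,021.20 = $148.36.
Break-even = $1,750.00 / $148.36 = 11.80 → 12 months.

12 months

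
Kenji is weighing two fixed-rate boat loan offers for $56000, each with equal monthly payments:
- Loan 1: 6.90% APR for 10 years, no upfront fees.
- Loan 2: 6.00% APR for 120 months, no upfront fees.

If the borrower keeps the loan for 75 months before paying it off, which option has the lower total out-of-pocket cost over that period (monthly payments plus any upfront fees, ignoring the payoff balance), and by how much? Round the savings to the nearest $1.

Loan 1: monthly rate = 6.9%/12 = 0.0057500; payment = 56,000 × 0.0057500 / (1 − (1+0.0057500)^−120) = $647.32.
Loan 2: at 6.00% the monthly rate is 0.0050000, so the payment is 56,000 × 0.0050000 / (1 − 1.0050000^−120) = $621.71.
Over 75 months: Loan 1 costs 75 × $647.32 = $48,549.00; Loan 2 costs 75 × $621.71 = $46,628.25.
Loan 2 is cheaper by $48,549.00 − $46,628.25 = $1,920.75.

Loan 2 by $1,921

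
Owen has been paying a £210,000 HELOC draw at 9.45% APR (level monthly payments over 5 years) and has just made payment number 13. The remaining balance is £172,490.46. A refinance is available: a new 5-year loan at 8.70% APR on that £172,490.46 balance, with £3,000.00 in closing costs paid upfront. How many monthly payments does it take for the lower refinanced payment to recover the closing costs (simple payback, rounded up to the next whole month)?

Current payment = 210,000 × 9.45%/12 / (1 − (1+0.0078750)^−60) = £4,405.26.
Refinanced payment = 172,490.46 × 0.0072500 / (1 − (1+0.0072500)^−60) = £3,555.56.
Monthly savings = £4,405.26 − £3,555.56 = £849.70.
Break-even = £3,000.00 / £849.70 = 3.53 → 4 months.

4 months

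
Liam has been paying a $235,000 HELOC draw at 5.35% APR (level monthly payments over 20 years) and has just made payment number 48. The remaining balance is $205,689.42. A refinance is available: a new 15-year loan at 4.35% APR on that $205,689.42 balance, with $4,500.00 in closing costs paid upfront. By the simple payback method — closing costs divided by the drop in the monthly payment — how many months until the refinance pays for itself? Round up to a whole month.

Current payment = 235,000 × 5.35%/12 / (1 − (1+0.0044583)^−240) = $1,596.69.
Refinanced payment = 205,689.42 × 0.0036250 / (1 − (1+0.0036250)^−180) = $1,557.79.
Monthly savings = $1,596.69 − $1,557.79 = $38.90.
Break-even = $4,500.00 / $38.90 = 115.68 → 116 months.

116 months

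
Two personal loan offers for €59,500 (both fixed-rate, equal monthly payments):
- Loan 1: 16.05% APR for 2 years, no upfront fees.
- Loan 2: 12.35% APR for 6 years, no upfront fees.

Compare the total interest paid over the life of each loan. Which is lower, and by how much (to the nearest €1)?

Loan 1 by €14,581

Loan 1: monthly rate = 16.05%/12 = 0.0133750; payment = 59,500 × 0.0133750 / (1 − (1+0.0133750)^−24) = €2,914.73.
Total interest on Loan 1 = 24 × €2,914.73 − €59,500 = €10,453.52.
Loan 2: at 12.35% the monthly rate is 0.0102917, so the payment is 59,500 × 0.0102917 / (1 − 1.0102917^−72) = €1,174.09.
Total interest on Loan 2 = 72 × €1,174.09 − €59,500 = €25,034.48.
Loan 1 is lower by €14,580.96.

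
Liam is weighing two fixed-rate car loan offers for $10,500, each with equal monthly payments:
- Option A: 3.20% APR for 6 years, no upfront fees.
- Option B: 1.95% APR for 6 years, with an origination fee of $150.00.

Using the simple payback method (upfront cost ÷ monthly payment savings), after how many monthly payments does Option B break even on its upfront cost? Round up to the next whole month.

Option A: monthly rate = 3.2%/12 = 0.0026667; payment = 10,500 × 0.0026667 / (1 − (1+0.0026667)^−72) = $160.47.
Option B: monthly rate = 1.95%/12 = 0.0016250; payment = 10,500 × 0.0016250 / (1 − (1+0.0016250)^−72) = $154.65.
Monthly savings = $160.47 − $154.65 = $5.82.
Break-even = $150.00 / $5.82 = 25.77 → 26 months.

26 months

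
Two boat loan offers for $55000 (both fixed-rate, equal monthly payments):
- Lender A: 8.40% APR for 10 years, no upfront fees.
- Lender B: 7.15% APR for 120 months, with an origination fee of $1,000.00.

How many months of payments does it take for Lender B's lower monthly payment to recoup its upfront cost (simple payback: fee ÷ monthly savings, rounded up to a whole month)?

28 months

Lender A: monthly rate = 8.4%/12 = 0.0070000; payment = 55,000 × 0.0070000 / (1 − (1+0.0070000)^−120) = $678.98.
Lender B: monthly rate = 7.15%/12 = 0.0059583; payment = 55,000 × 0.0059583 / (1 − (1+0.0059583)^−120) = $642.86.
Monthly savings = $678.98 − $642.86 = $36.12.
Break-even = $1,000.00 / $36.12 = 27.69 → 28 months.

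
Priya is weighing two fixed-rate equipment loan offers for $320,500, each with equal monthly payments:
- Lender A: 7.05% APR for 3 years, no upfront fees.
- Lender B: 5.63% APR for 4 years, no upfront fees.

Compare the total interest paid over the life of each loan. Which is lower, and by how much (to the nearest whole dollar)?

Lender A by $2,166

Lender A: monthly rate = 7.05%/12 = 0.0058750; payment = 320,500 × 0.0058750 / (1 − (1+0.0058750)^−36) = $9,903.44.
Total interest on Lender A = 36 × $9,903.44 − $320,500 = $36,023.84.
Lender B: at 5.63% the monthly rate is 0.0046917, so the payment is 320,500 × 0.0046917 / (1 − 1.0046917^−48) = $7,472.70.
Total interest on Lender B = 48 × $7,472.70 − $320,500 = $38,189.60.
Lender A is lower by $2,165.76.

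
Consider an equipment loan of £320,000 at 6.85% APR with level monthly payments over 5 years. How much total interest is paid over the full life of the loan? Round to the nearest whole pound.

£58,826

Monthly rate = 6.85%/12 = 0.0057083; payment = 320,000 × 0.0057083 / (1 − (1+0.0057083)^−60) = £6,313.76.
Total paid = 60 × £6,313.76 = £378,825.60; interest = £378,825.60 − £320,000 = £58,825.60.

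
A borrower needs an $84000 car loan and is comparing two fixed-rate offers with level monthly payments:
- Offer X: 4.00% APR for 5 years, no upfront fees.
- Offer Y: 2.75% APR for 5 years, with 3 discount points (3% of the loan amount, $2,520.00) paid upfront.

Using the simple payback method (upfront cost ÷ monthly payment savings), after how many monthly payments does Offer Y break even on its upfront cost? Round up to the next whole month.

54 months

Offer X: monthly rate = 4%/12 = 0.0033333; payment = 84,000 × 0.0033333 / (1 − (1+0.0033333)^−60) = $1,546.99.
Offer Y: monthly rate = 2.75%/12 = 0.0022917; payment = 84,000 × 0.0022917 / (1 − (1+0.0022917)^−60) = $1,500.06.
Monthly savings = $1,546.99 − $1,500.06 = $46.93.
Break-even = $2,520.00 / $46.93 = 53.70 → 54 months.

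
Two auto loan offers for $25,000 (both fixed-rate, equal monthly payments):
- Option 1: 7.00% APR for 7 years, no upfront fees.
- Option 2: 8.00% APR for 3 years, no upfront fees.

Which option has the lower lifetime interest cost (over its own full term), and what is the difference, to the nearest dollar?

Option 1: monthly rate = 7%/12 = 0.0058333; payment = 25,000 × 0.0058333 / (1 − (1+0.0058333)^−84) = $377.32.
Total interest on Option 1 = 84 × $377.32 − $25,000 = $6,694.88.
Option 2: at 8.00% the monthly rate is 0.0066667, so the payment is 25,000 × 0.0066667 / (1 − 1.0066667^−36) = $783.41.
Total interest on Option 2 = 36 × $783.41 − $25,000 = $3,202.76.
Option 2 is lower by $3,492.12.

Option 2 by $3,492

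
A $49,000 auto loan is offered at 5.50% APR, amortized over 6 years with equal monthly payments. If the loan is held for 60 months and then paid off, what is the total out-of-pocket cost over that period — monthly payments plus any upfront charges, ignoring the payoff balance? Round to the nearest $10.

$48,030

Monthly rate = 5.5%/12 = 0.0045833; payment = 49,000 × 0.0045833 / (1 − (1+0.0045833)^−72) = $800.56.
Total outlay = 60 × $800.56 = $48,033.60.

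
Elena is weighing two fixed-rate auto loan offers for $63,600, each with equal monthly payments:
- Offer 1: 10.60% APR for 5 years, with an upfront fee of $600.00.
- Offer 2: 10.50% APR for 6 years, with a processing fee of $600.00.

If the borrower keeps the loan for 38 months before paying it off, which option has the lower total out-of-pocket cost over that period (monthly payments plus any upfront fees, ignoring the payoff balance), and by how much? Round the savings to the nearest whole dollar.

Offer 1: at 10.60% the monthly rate is 0.0088333, so the payment is 63,600 × 0.0088333 / (1 − 1.0088333^−60) = $1,370.16.
Offer 2: monthly rate = 10.5%/12 = 0.0087500; payment = 63,600 × 0.0087500 / (1 − (1+0.0087500)^−72) = $1,194.34.
Over 38 months: Offer 1 costs 38 × $1,370.16 + $600.00 = $52,666.08; Offer 2 costs 38 × $1,194.34 + $600.00 = $45,984.92.
Offer 2 is cheaper by $52,666.08 − $45,984.92 = $6,681.16.

Offer 2 by $6,681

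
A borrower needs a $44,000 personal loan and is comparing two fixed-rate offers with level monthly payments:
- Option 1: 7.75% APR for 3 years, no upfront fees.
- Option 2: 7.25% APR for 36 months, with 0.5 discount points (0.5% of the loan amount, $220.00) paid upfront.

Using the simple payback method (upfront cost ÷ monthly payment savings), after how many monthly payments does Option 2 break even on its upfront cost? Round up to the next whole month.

22 months

Option 1: monthly rate = 7.75%/12 = 0.0064583; payment = 44,000 × 0.0064583 / (1 − (1+0.0064583)^−36) = $1,373.73.
Option 2: at 7.25% the monthly rate is 0.0060417, so the payment is 44,000 × 0.0060417 / (1 − 1.0060417^−36) = $1,363.63.
Monthly savings = $1,373.73 − $1,363.63 = $10.10.
Break-even = $220.00 / $10.10 = 21.78 → 22 months.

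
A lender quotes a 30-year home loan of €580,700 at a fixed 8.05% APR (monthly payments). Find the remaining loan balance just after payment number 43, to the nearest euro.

€561,549

With monthly rate i = 8.05%/12 = 0.0067083, the balance after k of n payments is P · [(1+i)^n − (1+i)^k] / [(1+i)^n − 1].
(1+0.0067083)^360 = 11.09989593 and (1+0.0067083)^43 = 1.33308406, so the balance is 580,700 × (11.09989593 − 1.33308406) / (11.09989593 − 1) = €561,549.12.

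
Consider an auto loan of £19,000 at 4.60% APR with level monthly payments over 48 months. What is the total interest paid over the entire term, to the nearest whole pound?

£1,838

Monthly rate = 4.6%/12 = 0.0038333; payment = 19,000 × 0.0038333 / (1 − (1+0.0038333)^−48) = £434.12.
Total paid = 48 × £434.12 = £20,837.76; interest = £20,837.76 − £19,000 = £1,837.76.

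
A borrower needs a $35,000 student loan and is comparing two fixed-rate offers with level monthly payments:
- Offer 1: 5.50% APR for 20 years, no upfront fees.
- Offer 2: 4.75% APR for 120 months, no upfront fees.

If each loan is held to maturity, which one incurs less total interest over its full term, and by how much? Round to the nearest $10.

Offer 2 by $13,750

Offer 1: at 5.50% the monthly rate is 0.0045833, so the payment is 35,000 × 0.0045833 / (1 − 1.0045833^−240) = $240.76.
Total interest on Offer 1 = 240 × $240.76 − $35,000 = $22,782.40.
Offer 2: monthly rate = 4.75%/12 = 0.0039583; payment = 35,000 × 0.0039583 / (1 − (1+0.0039583)^−120) = $366.97.
Total interest on Offer 2 = 120 × $366.97 − $35,000 = $9,036.40.
Offer 2 is lower by $13,746.00.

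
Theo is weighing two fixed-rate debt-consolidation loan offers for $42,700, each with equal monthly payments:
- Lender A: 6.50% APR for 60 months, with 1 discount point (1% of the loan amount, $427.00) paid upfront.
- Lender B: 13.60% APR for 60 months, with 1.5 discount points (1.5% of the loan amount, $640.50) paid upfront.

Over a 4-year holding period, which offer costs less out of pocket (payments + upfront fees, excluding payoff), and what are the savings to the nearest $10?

Lender A: monthly rate = 6.5%/12 = 0.0054167; payment = 42,700 × 0.0054167 / (1 − (1+0.0054167)^−60) = $835.47.
Lender B: at 13.60% the monthly rate is 0.0113333, so the payment is 42,700 × 0.0113333 / (1 − 1.0113333^−60) = $984.72.
Over 48 months: Lender A costs 48 × $835.47 + $427.00 = $40,529.56; Lender B costs 48 × $984.72 + $640.50 = $47,907.06.
Lender A is cheaper by $47,907.06 − $40,529.56 = $7,377.50.

Lender A by $7,380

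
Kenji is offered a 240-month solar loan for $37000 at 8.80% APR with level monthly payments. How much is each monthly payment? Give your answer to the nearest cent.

Monthly rate = 8.8%/12 = 0.0073333; payment = 37,000 × 0.0073333 / (1 − (1+0.0073333)^−240) = $328.15.

$328.15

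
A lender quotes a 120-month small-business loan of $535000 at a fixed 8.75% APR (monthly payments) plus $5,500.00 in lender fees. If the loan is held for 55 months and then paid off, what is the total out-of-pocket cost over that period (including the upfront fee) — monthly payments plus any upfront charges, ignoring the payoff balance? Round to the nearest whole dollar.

At 8.75% the monthly rate is 0.0072917, so the payment is 535,000 × 0.0072917 / (1 − 1.0072917^−120) = $6,704.98.
Total outlay = 55 × $6,704.98 + $5,500.00 = $374,273.90.

$374,274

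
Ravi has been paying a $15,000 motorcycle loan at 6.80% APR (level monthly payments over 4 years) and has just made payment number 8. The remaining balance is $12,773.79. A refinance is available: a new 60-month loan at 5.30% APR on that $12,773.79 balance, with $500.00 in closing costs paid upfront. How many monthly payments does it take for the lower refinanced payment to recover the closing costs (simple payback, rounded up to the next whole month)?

5 months

Current payment = 15,000 × 6.8%/12 / (1 − (1+0.0056667)^−48) = $357.80.
Refinanced payment = 12,773.79 × 0.0044167 / (1 − (1+0.0044167)^−60) = $242.82.
Monthly savings = $357.80 − $242.82 = $114.98.
Break-even = $500.00 / $114.98 = 4.35 → 5 months.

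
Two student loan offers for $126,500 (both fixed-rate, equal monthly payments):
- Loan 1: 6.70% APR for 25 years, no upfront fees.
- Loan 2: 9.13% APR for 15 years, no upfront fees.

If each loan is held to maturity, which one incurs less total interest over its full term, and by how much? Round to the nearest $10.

Loan 2 by $28,290

Loan 1: at 6.70% the monthly rate is 0.0055833, so the payment is 126,500 × 0.0055833 / (1 − 1.0055833^−300) = $870.01.
Total interest on Loan 1 = 300 × $870.01 − $126,500 = $134,503.00.
Loan 2: at 9.13% the monthly rate is 0.0076083, so the payment is 126,500 × 0.0076083 / (1 − 1.0076083^−180) = $1,292.85.
Total interest on Loan 2 = 180 × $1,292.85 − $126,500 = $106,213.00.
Loan 2 is lower by $28,290.00.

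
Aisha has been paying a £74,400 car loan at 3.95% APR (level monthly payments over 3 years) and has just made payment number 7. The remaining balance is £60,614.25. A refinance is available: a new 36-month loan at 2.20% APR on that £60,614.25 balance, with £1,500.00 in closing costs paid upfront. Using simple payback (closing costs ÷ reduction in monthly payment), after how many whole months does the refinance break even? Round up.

Current payment = 74,400 × 3.95%/12 / (1 − (1+0.0032917)^−36) = £2,194.93.
Refinanced payment = 60,614.25 × 0.0018333 / (1 − (1+0.0018333)^−36) = £1,741.45.
Monthly savings = £2,194.93 − £1,741.45 = £453.48.
Break-even = £1,500.00 / £453.48 = 3.31 → 4 months.

4 months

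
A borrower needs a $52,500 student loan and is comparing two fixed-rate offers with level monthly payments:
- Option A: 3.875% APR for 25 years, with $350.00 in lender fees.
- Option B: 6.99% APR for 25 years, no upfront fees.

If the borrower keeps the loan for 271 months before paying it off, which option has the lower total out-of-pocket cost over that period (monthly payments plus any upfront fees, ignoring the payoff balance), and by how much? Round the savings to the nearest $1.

Option A: monthly rate = 3.875%/12 = 0.0032292; payment = 52,500 × 0.0032292 / (1 − (1+0.0032292)^−300) = $273.50.
Option B: at 6.99% the monthly rate is 0.0058250, so the payment is 52,500 × 0.0058250 / (1 − 1.0058250^−300) = $370.72.
Over 271 months: Option A costs 271 × $273.50 + $350.00 = $74,468.50; Option B costs 271 × $370.72 = $100,465.12.
Option A is cheaper by $100,465.12 − $74,468.50 = $25,996.62.

Option A by $25,997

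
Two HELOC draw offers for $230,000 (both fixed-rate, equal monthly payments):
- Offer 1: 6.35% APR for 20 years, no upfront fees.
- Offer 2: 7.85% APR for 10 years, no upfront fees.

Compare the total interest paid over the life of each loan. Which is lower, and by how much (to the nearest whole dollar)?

Offer 2 by $74,016

Offer 1: at 6.35% the monthly rate is 0.0052917, so the payment is 230,000 × 0.0052917 / (1 − 1.0052917^−240) = $1,694.57.
Total interest on Offer 1 = 240 × $1,694.57 − $230,000 = $176,696.80.
Offer 2: at 7.85% the monthly rate is 0.0065417, so the payment is 230,000 × 0.0065417 / (1 − 1.0065417^−120) = $2,772.34.
Total interest on Offer 2 = 120 × $2,772.34 − $230,000 = $102,680.80.
Offer 2 is lower by $74,016.00.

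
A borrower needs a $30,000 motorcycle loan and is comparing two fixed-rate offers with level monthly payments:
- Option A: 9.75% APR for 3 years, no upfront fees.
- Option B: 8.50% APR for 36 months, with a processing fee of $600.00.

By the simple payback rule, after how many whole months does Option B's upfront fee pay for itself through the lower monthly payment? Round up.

35 months

Option A: monthly rate = 9.75%/12 = 0.0081250; payment = 30,000 × 0.0081250 / (1 − (1+0.0081250)^−36) = $964.50.
Option B: monthly rate = 8.5%/12 = 0.0070833; payment = 30,000 × 0.0070833 / (1 − (1+0.0070833)^−36) = $947.03.
Monthly savings = $964.50 − $947.03 = $17.47.
Break-even = $600.00 / $17.47 = 34.34 → 35 months.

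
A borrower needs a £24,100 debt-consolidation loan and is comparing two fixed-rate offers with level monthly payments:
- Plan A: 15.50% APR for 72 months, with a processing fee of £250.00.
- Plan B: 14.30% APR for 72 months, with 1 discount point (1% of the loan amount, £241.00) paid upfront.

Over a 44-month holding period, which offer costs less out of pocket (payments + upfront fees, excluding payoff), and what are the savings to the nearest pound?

Plan B by £699

Plan A: monthly rate = 15.5%/12 = 0.0129167; payment = 24,100 × 0.0129167 / (1 − (1+0.0129167)^−72) = £516.16.
Plan B: at 14.30% the monthly rate is 0.0119167, so the payment is 24,100 × 0.0119167 / (1 − 1.0119167^−72) = £500.48.
Over 44 months: Plan A costs 44 × £516.16 + £250.00 = £22,961.04; Plan B costs 44 × £500.48 + £241.00 = £22,262.12.
Plan B is cheaper by £22,961.04 − £22,262.12 = £698.92.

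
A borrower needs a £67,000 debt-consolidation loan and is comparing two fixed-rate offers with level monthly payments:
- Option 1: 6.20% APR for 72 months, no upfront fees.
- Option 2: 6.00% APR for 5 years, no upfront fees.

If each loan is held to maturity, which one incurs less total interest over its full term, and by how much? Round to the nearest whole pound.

Option 1: monthly rate = 6.2%/12 = 0.0051667; payment = 67,000 × 0.0051667 / (1 − (1+0.0051667)^−72) = £1,116.72.
Total interest on Option 1 = 72 × £1,116.72 − £67,000 = £13,403.84.
Option 2: at 6.00% the monthly rate is 0.0050000, so the payment is 67,000 × 0.0050000 / (1 − 1.0050000^−60) = £1,295.30.
Total interest on Option 2 = 60 × £1,295.30 − £67,000 = £10,718.00.
Option 2 is lower by £2,685.84.

Option 2 by £2,686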